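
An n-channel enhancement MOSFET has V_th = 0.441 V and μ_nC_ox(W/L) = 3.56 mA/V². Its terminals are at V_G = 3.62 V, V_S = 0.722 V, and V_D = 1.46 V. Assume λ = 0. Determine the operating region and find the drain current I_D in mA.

Triode; I_D = 5.49 mA

V_GS = V_G − V_S = 3.62 − 0.722 = 2.9 V; V_DS = V_D − V_S = 1.46 − 0.722 = 0.738 V.
V_ov = V_GS − V_th = 2.9 − 0.441 = 2.46 V.
Since V_DS = 0.738 V < V_ov = 2.46 V, the device is in the triode region.
I_D = k_n [V_ov · V_DS − ½ V_DS²] = 3.56 × [2.46 × 0.738 − 0.5 × 0.738²] = 5.49 mA.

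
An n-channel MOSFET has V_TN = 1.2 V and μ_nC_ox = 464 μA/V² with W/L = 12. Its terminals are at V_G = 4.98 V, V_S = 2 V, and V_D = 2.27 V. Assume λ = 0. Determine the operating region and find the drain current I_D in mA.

Triode; I_D = 2.47 mA

V_GS = V_G − V_S = 4.98 − 2 = 2.98 V; V_DS = V_D − V_S = 2.27 − 2 = 0.27 V.
k_n = μ_nC_ox · (W/L) = 5.568 mA/V².
V_ov = V_GS − V_TN = 2.98 − 1.2 = 1.78 V.
Since V_DS = 0.27 V < V_ov = 1.78 V, the device is in the triode region.
I_D = k_n [V_ov · V_DS − ½ V_DS²] = 5.568 × [1.78 × 0.27 − 0.5 × 0.27²] = 2.47 mA.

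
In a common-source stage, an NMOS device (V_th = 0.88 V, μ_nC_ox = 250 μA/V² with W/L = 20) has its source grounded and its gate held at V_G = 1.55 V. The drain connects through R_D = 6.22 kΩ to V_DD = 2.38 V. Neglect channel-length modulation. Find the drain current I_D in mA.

I_D = 0.363 mA

V_GS = V_G = 1.55 V, so V_ov = 1.55 − 0.88 = 0.67 V.
k_n = μ_nC_ox · (W/L) = 5 mA/V².
Assume saturation: I_D = ½ k_n V_ov² = 0.5 × 5 × 0.67² = 1.12 mA, giving V_DS = V_DD − I_D R_D = 2.38 − 1.12 × 6.22 = -4.6 V.
But -4.6 V < V_ov = 0.67 V, so the device is actually in triode.
In triode I_D = k_n[V_ov V_DS − ½ V_DS²] and I_D = (V_DD − V_DS)/R_D. Equating: 15.5 V_DS² − 21.84 V_DS + 2.38 = 0, giving V_DS = 0.119 V (the root below V_ov).
I_D = (2.38 − 0.119) / 6.22 = 0.363 mA.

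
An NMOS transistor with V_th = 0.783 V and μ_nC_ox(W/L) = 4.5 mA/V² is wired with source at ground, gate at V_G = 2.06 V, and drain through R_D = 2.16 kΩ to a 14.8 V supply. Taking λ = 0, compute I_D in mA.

V_GS = V_G = 2.06 V, so V_ov = 2.06 − 0.783 = 1.28 V.
Assume saturation: I_D = ½ k_n V_ov² = 0.5 × 4.5 × 1.28² = 3.67 mA, giving V_DS = V_DD − I_D R_D = 14.8 − 3.67 × 2.16 = 6.87 V.
V_DS = 6.87 V ≥ V_ov = 1.28 V, confirming saturation.

I_D = 3.67 mA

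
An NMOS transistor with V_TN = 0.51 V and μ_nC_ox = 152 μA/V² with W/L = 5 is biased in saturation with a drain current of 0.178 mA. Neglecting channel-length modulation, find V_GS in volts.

k_n = μ_nC_ox · (W/L) = 0.76 mA/V².
In saturation I_D = ½ k_n (V_GS − V_TN)², so V_GS − V_TN = √(2 I_D / k_n) = √(2 × 0.178 / 0.76) = 0.684 V.
V_GS = 0.51 + 0.684 = 1.19 V.

V_GS = 1.19 V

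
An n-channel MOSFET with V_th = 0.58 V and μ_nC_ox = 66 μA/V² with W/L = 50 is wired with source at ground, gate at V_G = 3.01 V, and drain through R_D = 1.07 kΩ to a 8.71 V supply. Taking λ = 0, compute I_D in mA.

V_GS = V_G = 3.01 V, so V_ov = 3.01 − 0.58 = 2.43 V.
k_n = μ_nC_ox · (W/L) = 3.3 mA/V².
Assume saturation: I_D = ½ k_n V_ov² = 0.5 × 3.3 × 2.43² = 9.74 mA, giving V_DS = V_DD − I_D R_D = 8.71 − 9.74 × 1.07 = -1.72 V.
But -1.72 V < V_ov = 2.43 V, so the device is actually in triode.
In triode I_D = k_n[V_ov V_DS − ½ V_DS²] and I_D = (V_DD − V_DS)/R_D. Equating: 1.77 V_DS² − 9.58 V_DS + 8.71 = 0, giving V_DS = 1.15 V (the root below V_ov).
I_D = (8.71 − 1.15) / 1.07 = 7.06 mA.

I_D = 7.06 mA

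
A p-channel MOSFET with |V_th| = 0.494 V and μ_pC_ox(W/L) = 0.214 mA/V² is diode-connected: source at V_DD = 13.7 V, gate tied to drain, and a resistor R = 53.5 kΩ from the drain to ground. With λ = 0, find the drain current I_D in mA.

With gate tied to drain, V_SG = V_SD ≥ V_SG − |V_th|, so the device is in saturation.
KCL at the drain: ½ k_p (V_SG − |V_th|)² = (V_DD − V_SG)/R.
Let x = V_SG − 0.494. Then 5.72 x² + x − 13.21 = 0, giving x = 1.43 V (positive root), so V_SG = 1.93 V.
I_D = (V_DD − V_SG)/R = (13.7 − 1.93) / 53.5 = 0.22 mA.

I_D = 0.220 mA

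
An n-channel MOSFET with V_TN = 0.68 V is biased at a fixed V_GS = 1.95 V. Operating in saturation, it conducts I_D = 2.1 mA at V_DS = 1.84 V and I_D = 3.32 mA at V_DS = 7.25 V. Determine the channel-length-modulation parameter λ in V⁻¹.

With V_GS fixed, I_D ∝ (1 + λ V_DS) in saturation, so I_D2/I_D1 = (1 + λ V_DS2)/(1 + λ V_DS1).
3.32/2.1 = 1.581 = (1 + 7.25 λ)/(1 + 1.84 λ).
Solving: λ (I_D1 V_DS2 − I_D2 V_DS1) = I_D2 − I_D1, so λ = (3.32 − 2.1) / (2.1 × 7.25 − 3.32 × 1.84) = 1.22 / 9.12 = 0.134 V⁻¹.

λ = 0.134 V⁻¹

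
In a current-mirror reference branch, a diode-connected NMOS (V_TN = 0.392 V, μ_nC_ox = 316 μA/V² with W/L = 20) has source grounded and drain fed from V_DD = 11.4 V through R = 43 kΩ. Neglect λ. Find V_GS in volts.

V_GS = 0.673 V

With gate tied to drain, V_GS = V_DS ≥ V_GS − V_TN, so the device is in saturation.
k_n = μ_nC_ox · (W/L) = 6.32 mA/V².
KCL at the drain: ½ k_n (V_GS − V_TN)² = (V_DD − V_GS)/R.
Let x = V_GS − 0.392. Then 136 x² + x − 11.01 = 0, giving x = 0.281 V (positive root), so V_GS = 0.673 V.
I_D = (V_DD − V_GS)/R = (11.4 − 0.673) / 43 = 0.249 mA.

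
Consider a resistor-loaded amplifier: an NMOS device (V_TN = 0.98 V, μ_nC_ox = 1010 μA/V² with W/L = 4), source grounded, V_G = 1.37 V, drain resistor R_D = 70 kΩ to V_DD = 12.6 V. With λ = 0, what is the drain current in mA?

I_D = 0.178 mA

V_GS = V_G = 1.37 V, so V_ov = 1.37 − 0.98 = 0.39 V.
k_n = μ_nC_ox · (W/L) = 4.04 mA/V².
Assume saturation: I_D = ½ k_n V_ov² = 0.5 × 4.04 × 0.39² = 0.307 mA, giving V_DS = V_DD − I_D R_D = 12.6 − 0.307 × 70 = -8.91 V.
But -8.91 V < V_ov = 0.39 V, so the device is actually in triode.
In triode I_D = k_n[V_ov V_DS − ½ V_DS²] and I_D = (V_DD − V_DS)/R_D. Equating: 141 V_DS² − 111.3 V_DS + 12.6 = 0, giving V_DS = 0.137 V (the root below V_ov).
I_D = (12.6 − 0.137) / 70 = 0.178 mA.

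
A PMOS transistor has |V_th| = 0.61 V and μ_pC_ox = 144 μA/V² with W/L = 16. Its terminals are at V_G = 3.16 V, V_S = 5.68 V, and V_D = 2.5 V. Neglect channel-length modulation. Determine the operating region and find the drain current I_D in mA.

Saturation; I_D = 4.20 mA

V_SG = V_S − V_G = 5.68 − 3.16 = 2.52 V; V_SD = V_S − V_D = 5.68 − 2.5 = 3.18 V.
k_p = μ_pC_ox · (W/L) = 2.304 mA/V².
V_ov = V_SG − |V_th| = 2.52 − 0.61 = 1.91 V.
Since V_SD = 3.18 V ≥ V_ov = 1.91 V, the device is in saturation.
I_D = ½ k_p V_ov² = 0.5 × 2.304 × 1.91² = 4.2 mA.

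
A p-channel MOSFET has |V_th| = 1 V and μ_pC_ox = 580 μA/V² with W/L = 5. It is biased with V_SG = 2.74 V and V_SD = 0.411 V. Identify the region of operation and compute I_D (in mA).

k_p = μ_pC_ox · (W/L) = 2.9 mA/V².
V_ov = V_SG − |V_th| = 2.74 − 1 = 1.74 V.
Since V_SD = 0.411 V < V_ov = 1.74 V, the device is in the triode region.
I_D = k_p [V_ov · V_SD − ½ V_SD²] = 2.9 × [1.74 × 0.411 − 0.5 × 0.411²] = 1.83 mA.

Triode; I_D = 1.83 mA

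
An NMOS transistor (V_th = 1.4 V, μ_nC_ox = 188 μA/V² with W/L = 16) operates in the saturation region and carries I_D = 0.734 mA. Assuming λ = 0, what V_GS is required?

k_n = μ_nC_ox · (W/L) = 3.008 mA/V².
In saturation I_D = ½ k_n (V_GS − V_th)², so V_GS − V_th = √(2 I_D / k_n) = √(2 × 0.734 / 3.008) = 0.699 V.
V_GS = 1.4 + 0.699 = 2.1 V.

V_GS = 2.10 V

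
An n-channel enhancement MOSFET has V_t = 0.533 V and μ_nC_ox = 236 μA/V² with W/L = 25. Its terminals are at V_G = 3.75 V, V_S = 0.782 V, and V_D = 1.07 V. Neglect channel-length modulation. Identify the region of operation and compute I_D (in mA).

V_GS = V_G − V_S = 3.75 − 0.782 = 2.97 V; V_DS = V_D − V_S = 1.07 − 0.782 = 0.288 V.
k_n = μ_nC_ox · (W/L) = 5.9 mA/V².
V_ov = V_GS − V_t = 2.97 − 0.533 = 2.44 V.
Since V_DS = 0.288 V < V_ov = 2.44 V, the device is in the triode region.
I_D = k_n [V_ov · V_DS − ½ V_DS²] = 5.9 × [2.44 × 0.288 − 0.5 × 0.288²] = 3.89 mA.

Triode; I_D = 3.89 mA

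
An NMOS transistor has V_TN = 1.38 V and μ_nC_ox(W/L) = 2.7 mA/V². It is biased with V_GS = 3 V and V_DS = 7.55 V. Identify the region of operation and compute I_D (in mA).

Saturation; I_D = 3.54 mA

V_ov = V_GS − V_TN = 3 − 1.38 = 1.62 V.
Since V_DS = 7.55 V ≥ V_ov = 1.62 V, the device is in saturation.
I_D = ½ k_n V_ov² = 0.5 × 2.7 × 1.62² = 3.54 mA.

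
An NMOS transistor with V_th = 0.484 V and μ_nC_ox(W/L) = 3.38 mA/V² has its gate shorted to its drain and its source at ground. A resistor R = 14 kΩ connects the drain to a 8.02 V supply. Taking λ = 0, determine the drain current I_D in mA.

I_D = 0.499 mA

With gate tied to drain, V_GS = V_DS ≥ V_GS − V_th, so the device is in saturation.
KCL at the drain: ½ k_n (V_GS − V_th)² = (V_DD − V_GS)/R.
Let x = V_GS − 0.484. Then 23.7 x² + x − 7.536 = 0, giving x = 0.544 V (positive root), so V_GS = 1.03 V.
I_D = (V_DD − V_GS)/R = (8.02 − 1.03) / 14 = 0.499 mA.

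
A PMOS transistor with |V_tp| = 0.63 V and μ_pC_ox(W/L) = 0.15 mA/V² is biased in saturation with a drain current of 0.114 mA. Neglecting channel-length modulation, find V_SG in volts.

V_SG = 1.86 V

In saturation I_D = ½ k_p (V_SG − |V_tp|)², so V_SG − |V_tp| = √(2 I_D / k_p) = √(2 × 0.114 / 0.15) = 1.23 V.
V_SG = 0.63 + 1.23 = 1.86 V.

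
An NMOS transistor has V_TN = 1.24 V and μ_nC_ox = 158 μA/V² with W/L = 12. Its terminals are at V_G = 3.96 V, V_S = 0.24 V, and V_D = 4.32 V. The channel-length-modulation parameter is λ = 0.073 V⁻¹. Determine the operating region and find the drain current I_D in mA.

V_GS = V_G − V_S = 3.96 − 0.24 = 3.72 V; V_DS = V_D − V_S = 4.32 − 0.24 = 4.08 V.
k_n = μ_nC_ox · (W/L) = 1.896 mA/V².
V_ov = V_GS − V_TN = 3.72 − 1.24 = 2.48 V.
Since V_DS = 4.08 V ≥ V_ov = 2.48 V, the device is in saturation.
I_D = ½ k_n V_ov² (1 + λ V_DS) = 0.5 × 1.896 × 2.48² × (1 + 0.073 × 4.08) = 7.57 mA.

Saturation; I_D = 7.57 mA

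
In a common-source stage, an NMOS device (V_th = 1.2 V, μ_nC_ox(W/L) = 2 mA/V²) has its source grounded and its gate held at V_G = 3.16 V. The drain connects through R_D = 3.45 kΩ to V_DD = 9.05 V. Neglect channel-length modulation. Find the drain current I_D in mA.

I_D = 2.40 mA

V_GS = V_G = 3.16 V, so V_ov = 3.16 − 1.2 = 1.96 V.
Assume saturation: I_D = ½ k_n V_ov² = 0.5 × 2 × 1.96² = 3.84 mA, giving V_DS = V_DD − I_D R_D = 9.05 − 3.84 × 3.45 = -4.2 V.
But -4.2 V < V_ov = 1.96 V, so the device is actually in triode.
In triode I_D = k_n[V_ov V_DS − ½ V_DS²] and I_D = (V_DD − V_DS)/R_D. Equating: 3.45 V_DS² − 14.52 V_DS + 9.05 = 0, giving V_DS = 0.76 V (the root below V_ov).
I_D = (9.05 − 0.76) / 3.45 = 2.4 mA.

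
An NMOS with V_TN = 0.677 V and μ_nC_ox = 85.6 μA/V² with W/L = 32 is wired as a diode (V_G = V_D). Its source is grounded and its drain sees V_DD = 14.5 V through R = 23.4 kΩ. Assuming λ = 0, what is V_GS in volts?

With gate tied to drain, V_GS = V_DS ≥ V_GS − V_TN, so the device is in saturation.
k_n = μ_nC_ox · (W/L) = 2.739 mA/V².
KCL at the drain: ½ k_n (V_GS − V_TN)² = (V_DD − V_GS)/R.
Let x = V_GS − 0.677. Then 32 x² + x − 13.82 = 0, giving x = 0.641 V (positive root), so V_GS = 1.32 V.
I_D = (V_DD − V_GS)/R = (14.5 − 1.32) / 23.4 = 0.563 mA.

V_GS = 1.32 V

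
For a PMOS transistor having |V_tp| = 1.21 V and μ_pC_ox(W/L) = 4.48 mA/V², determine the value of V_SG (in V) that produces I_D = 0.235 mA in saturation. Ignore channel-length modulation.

V_SG = 1.53 V

In saturation I_D = ½ k_p (V_SG − |V_tp|)², so V_SG − |V_tp| = √(2 I_D / k_p) = √(2 × 0.235 / 4.48) = 0.324 V.
V_SG = 1.21 + 0.324 = 1.53 V.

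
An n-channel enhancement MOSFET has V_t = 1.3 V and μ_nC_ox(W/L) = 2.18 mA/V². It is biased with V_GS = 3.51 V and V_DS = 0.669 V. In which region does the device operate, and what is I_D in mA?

V_ov = V_GS − V_t = 3.51 − 1.3 = 2.21 V.
Since V_DS = 0.669 V < V_ov = 2.21 V, the device is in the triode region.
I_D = k_n [V_ov · V_DS − ½ V_DS²] = 2.18 × [2.21 × 0.669 − 0.5 × 0.669²] = 2.74 mA.

Triode; I_D = 2.74 mA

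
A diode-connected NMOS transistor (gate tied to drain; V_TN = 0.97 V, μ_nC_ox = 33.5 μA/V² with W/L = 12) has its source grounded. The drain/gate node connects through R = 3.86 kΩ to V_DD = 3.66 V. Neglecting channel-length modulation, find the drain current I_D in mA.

With gate tied to drain, V_GS = V_DS ≥ V_GS − V_TN, so the device is in saturation.
k_n = μ_nC_ox · (W/L) = 0.402 mA/V².
KCL at the drain: ½ k_n (V_GS − V_TN)² = (V_DD − V_GS)/R.
Let x = V_GS − 0.97. Then 0.776 x² + x − 2.69 = 0, giving x = 1.33 V (positive root), so V_GS = 2.3 V.
I_D = (V_DD − V_GS)/R = (3.66 − 2.3) / 3.86 = 0.353 mA.

I_D = 0.353 mA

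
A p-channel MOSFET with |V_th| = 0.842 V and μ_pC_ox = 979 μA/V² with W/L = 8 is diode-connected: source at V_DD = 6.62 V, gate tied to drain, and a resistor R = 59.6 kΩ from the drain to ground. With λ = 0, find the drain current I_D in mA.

With gate tied to drain, V_SG = V_SD ≥ V_SG − |V_th|, so the device is in saturation.
k_p = μ_pC_ox · (W/L) = 7.832 mA/V².
KCL at the drain: ½ k_p (V_SG − |V_th|)² = (V_DD − V_SG)/R.
Let x = V_SG − 0.842. Then 233 x² + x − 5.778 = 0, giving x = 0.155 V (positive root), so V_SG = 0.997 V.
I_D = (V_DD − V_SG)/R = (6.62 − 0.997) / 59.6 = 0.0943 mA.

I_D = 0.0943 mA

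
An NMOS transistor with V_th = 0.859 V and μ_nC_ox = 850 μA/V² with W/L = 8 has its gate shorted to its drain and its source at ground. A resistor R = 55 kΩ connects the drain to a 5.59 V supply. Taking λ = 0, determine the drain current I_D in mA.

With gate tied to drain, V_GS = V_DS ≥ V_GS − V_th, so the device is in saturation.
k_n = μ_nC_ox · (W/L) = 6.8 mA/V².
KCL at the drain: ½ k_n (V_GS − V_th)² = (V_DD − V_GS)/R.
Let x = V_GS − 0.859. Then 187 x² + x − 4.731 = 0, giving x = 0.156 V (positive root), so V_GS = 1.02 V.
I_D = (V_DD − V_GS)/R = (5.59 − 1.02) / 55 = 0.0832 mA.

I_D = 0.0832 mA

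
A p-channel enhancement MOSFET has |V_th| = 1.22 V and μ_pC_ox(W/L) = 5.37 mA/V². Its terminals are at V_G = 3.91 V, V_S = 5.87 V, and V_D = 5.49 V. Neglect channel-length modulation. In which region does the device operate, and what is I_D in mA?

Triode; I_D = 1.12 mA

V_SG = V_S − V_G = 5.87 − 3.91 = 1.96 V; V_SD = V_S − V_D = 5.87 − 5.49 = 0.38 V.
V_ov = V_SG − |V_th| = 1.96 − 1.22 = 0.74 V.
Since V_SD = 0.38 V < V_ov = 0.74 V, the device is in the triode region.
I_D = k_p [V_ov · V_SD − ½ V_SD²] = 5.37 × [0.74 × 0.38 − 0.5 × 0.38²] = 1.12 mA.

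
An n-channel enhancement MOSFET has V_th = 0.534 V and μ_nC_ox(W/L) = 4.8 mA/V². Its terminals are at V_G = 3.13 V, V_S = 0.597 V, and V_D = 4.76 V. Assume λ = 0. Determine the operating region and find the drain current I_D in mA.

Saturation; I_D = 9.59 mA

V_GS = V_G − V_S = 3.13 − 0.597 = 2.53 V; V_DS = V_D − V_S = 4.76 − 0.597 = 4.16 V.
V_ov = V_GS − V_th = 2.53 − 0.534 = 2 V.
Since V_DS = 4.16 V ≥ V_ov = 2 V, the device is in saturation.
I_D = ½ k_n V_ov² = 0.5 × 4.8 × 2² = 9.59 mA.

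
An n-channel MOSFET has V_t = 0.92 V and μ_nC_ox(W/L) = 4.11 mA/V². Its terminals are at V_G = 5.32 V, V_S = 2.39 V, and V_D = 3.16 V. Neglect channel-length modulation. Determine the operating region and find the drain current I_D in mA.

V_GS = V_G − V_S = 5.32 − 2.39 = 2.93 V; V_DS = V_D − V_S = 3.16 − 2.39 = 0.77 V.
V_ov = V_GS − V_t = 2.93 − 0.92 = 2.01 V.
Since V_DS = 0.77 V < V_ov = 2.01 V, the device is in the triode region.
I_D = k_n [V_ov · V_DS − ½ V_DS²] = 4.11 × [2.01 × 0.77 − 0.5 × 0.77²] = 5.14 mA.

Triode; I_D = 5.14 mA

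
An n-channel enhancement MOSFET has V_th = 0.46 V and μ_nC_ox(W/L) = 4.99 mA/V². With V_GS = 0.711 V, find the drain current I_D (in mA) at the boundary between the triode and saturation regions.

I_D = 0.157 mA

At the boundary V_DS = V_ov = V_GS − V_th = 0.711 − 0.46 = 0.251 V.
I_D = ½ k_n V_ov² = 0.5 × 4.99 × 0.251² = 0.157 mA.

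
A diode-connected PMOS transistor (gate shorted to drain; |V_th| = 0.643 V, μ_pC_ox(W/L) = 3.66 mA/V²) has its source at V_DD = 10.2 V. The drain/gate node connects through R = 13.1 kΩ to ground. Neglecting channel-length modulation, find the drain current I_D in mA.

With gate tied to drain, V_SG = V_SD ≥ V_SG − |V_th|, so the device is in saturation.
KCL at the drain: ½ k_p (V_SG − |V_th|)² = (V_DD − V_SG)/R.
Let x = V_SG − 0.643. Then 24 x² + x − 9.557 = 0, giving x = 0.611 V (positive root), so V_SG = 1.25 V.
I_D = (V_DD − V_SG)/R = (10.2 − 1.25) / 13.1 = 0.683 mA.

I_D = 0.683 mA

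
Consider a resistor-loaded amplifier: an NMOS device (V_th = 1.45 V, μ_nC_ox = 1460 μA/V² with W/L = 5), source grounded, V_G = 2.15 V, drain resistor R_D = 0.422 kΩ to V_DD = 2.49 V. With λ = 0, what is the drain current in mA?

V_GS = V_G = 2.15 V, so V_ov = 2.15 − 1.45 = 0.7 V.
k_n = μ_nC_ox · (W/L) = 7.3 mA/V².
Assume saturation: I_D = ½ k_n V_ov² = 0.5 × 7.3 × 0.7² = 1.79 mA, giving V_DS = V_DD − I_D R_D = 2.49 − 1.79 × 0.422 = 1.74 V.
V_DS = 1.74 V ≥ V_ov = 0.7 V, confirming saturation.

I_D = 1.79 mA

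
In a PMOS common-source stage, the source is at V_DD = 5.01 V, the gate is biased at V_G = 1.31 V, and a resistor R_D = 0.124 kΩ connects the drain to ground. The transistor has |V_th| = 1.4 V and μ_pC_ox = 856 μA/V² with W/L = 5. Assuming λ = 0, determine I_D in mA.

I_D = 11.3 mA

V_SG = V_DD − V_G = 5.01 − 1.31 = 3.7 V, so V_ov = 3.7 − 1.4 = 2.3 V.
k_p = μ_pC_ox · (W/L) = 4.28 mA/V².
Assume saturation: I_D = ½ k_p V_ov² = 0.5 × 4.28 × 2.3² = 11.3 mA, giving V_SD = V_DD − I_D R_D = 5.01 − 11.3 × 0.124 = 3.61 V.
V_SD = 3.61 V ≥ V_ov = 2.3 V, confirming saturation.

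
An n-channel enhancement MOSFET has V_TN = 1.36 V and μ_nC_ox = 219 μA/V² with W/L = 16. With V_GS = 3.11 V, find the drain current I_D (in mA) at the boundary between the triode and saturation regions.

At the boundary V_DS = V_ov = V_GS − V_TN = 3.11 − 1.36 = 1.75 V.
k_n = μ_nC_ox · (W/L) = 3.504 mA/V².
I_D = ½ k_n V_ov² = 0.5 × 3.504 × 1.75² = 5.37 mA.

I_D = 5.37 mA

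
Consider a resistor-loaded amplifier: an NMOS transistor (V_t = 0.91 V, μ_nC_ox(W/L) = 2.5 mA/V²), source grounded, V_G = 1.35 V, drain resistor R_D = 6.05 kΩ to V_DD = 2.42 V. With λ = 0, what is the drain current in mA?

I_D = 0.242 mA

V_GS = V_G = 1.35 V, so V_ov = 1.35 − 0.91 = 0.44 V.
Assume saturation: I_D = ½ k_n V_ov² = 0.5 × 2.5 × 0.44² = 0.242 mA, giving V_DS = V_DD − I_D R_D = 2.42 − 0.242 × 6.05 = 0.956 V.
V_DS = 0.956 V ≥ V_ov = 0.44 V, confirming saturation.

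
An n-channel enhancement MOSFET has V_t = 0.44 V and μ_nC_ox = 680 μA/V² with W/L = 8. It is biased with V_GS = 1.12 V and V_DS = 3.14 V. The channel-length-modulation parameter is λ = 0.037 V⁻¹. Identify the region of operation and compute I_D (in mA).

k_n = μ_nC_ox · (W/L) = 5.44 mA/V².
V_ov = V_GS − V_t = 1.12 − 0.44 = 0.68 V.
Since V_DS = 3.14 V ≥ V_ov = 0.68 V, the device is in saturation.
I_D = ½ k_n V_ov² (1 + λ V_DS) = 0.5 × 5.44 × 0.68² × (1 + 0.037 × 3.14) = 1.4 mA.

Saturation; I_D = 1.40 mA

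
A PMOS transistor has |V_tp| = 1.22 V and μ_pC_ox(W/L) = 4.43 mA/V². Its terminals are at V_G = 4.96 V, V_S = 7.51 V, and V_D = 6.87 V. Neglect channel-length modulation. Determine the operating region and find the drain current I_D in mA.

V_SG = V_S − V_G = 7.51 − 4.96 = 2.55 V; V_SD = V_S − V_D = 7.51 − 6.87 = 0.64 V.
V_ov = V_SG − |V_tp| = 2.55 − 1.22 = 1.33 V.
Since V_SD = 0.64 V < V_ov = 1.33 V, the device is in the triode region.
I_D = k_p [V_ov · V_SD − ½ V_SD²] = 4.43 × [1.33 × 0.64 − 0.5 × 0.64²] = 2.86 mA.

Triode; I_D = 2.86 mA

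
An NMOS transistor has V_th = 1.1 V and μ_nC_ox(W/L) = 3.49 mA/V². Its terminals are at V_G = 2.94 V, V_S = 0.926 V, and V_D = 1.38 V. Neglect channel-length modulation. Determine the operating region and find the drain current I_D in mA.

Triode; I_D = 1.09 mA

V_GS = V_G − V_S = 2.94 − 0.926 = 2.01 V; V_DS = V_D − V_S = 1.38 − 0.926 = 0.454 V.
V_ov = V_GS − V_th = 2.01 − 1.1 = 0.914 V.
Since V_DS = 0.454 V < V_ov = 0.914 V, the device is in the triode region.
I_D = k_n [V_ov · V_DS − ½ V_DS²] = 3.49 × [0.914 × 0.454 − 0.5 × 0.454²] = 1.09 mA.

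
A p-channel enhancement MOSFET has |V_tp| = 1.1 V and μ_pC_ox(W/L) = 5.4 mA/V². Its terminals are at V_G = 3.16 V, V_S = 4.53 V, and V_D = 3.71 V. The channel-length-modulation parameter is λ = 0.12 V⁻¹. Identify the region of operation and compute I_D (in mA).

Saturation; I_D = 0.216 mA

V_SG = V_S − V_G = 4.53 − 3.16 = 1.37 V; V_SD = V_S − V_D = 4.53 − 3.71 = 0.82 V.
V_ov = V_SG − |V_tp| = 1.37 − 1.1 = 0.27 V.
Since V_SD = 0.82 V ≥ V_ov = 0.27 V, the device is in saturation.
I_D = ½ k_p V_ov² (1 + λ V_SD) = 0.5 × 5.4 × 0.27² × (1 + 0.12 × 0.82) = 0.216 mA.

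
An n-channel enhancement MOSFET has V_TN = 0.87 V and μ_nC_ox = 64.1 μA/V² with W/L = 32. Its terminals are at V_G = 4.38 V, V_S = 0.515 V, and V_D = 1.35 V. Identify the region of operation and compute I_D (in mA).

Triode; I_D = 4.41 mA

V_GS = V_G − V_S = 4.38 − 0.515 = 3.86 V; V_DS = V_D − V_S = 1.35 − 0.515 = 0.835 V.
k_n = μ_nC_ox · (W/L) = 2.051 mA/V².
V_ov = V_GS − V_TN = 3.86 − 0.87 = 2.99 V.
Since V_DS = 0.835 V < V_ov = 2.99 V, the device is in the triode region.
I_D = k_n [V_ov · V_DS − ½ V_DS²] = 2.051 × [2.99 × 0.835 − 0.5 × 0.835²] = 4.41 mA.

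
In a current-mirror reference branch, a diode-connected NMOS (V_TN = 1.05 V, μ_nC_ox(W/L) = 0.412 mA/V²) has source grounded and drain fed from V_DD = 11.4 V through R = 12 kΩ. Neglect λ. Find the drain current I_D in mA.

With gate tied to drain, V_GS = V_DS ≥ V_GS − V_TN, so the device is in saturation.
KCL at the drain: ½ k_n (V_GS − V_TN)² = (V_DD − V_GS)/R.
Let x = V_GS − 1.05. Then 2.47 x² + x − 10.35 = 0, giving x = 1.85 V (positive root), so V_GS = 2.9 V.
I_D = (V_DD − V_GS)/R = (11.4 − 2.9) / 12 = 0.708 mA.

I_D = 0.708 mA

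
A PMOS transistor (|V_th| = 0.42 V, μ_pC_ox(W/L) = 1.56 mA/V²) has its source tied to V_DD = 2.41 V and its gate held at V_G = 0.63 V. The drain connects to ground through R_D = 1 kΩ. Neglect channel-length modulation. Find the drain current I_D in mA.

V_SG = V_DD − V_G = 2.41 − 0.63 = 1.78 V, so V_ov = 1.78 − 0.42 = 1.36 V.
Assume saturation: I_D = ½ k_p V_ov² = 0.5 × 1.56 × 1.36² = 1.44 mA, giving V_SD = V_DD − I_D R_D = 2.41 − 1.44 × 1 = 0.967 V.
But 0.967 V < V_ov = 1.36 V, so the device is actually in triode.
In triode I_D = k_p[V_ov V_SD − ½ V_SD²] and I_D = (V_DD − V_SD)/R_D. Equating: 0.78 V_SD² − 3.122 V_SD + 2.41 = 0, giving V_SD = 1.04 V (the root below V_ov).
I_D = (2.41 − 1.04) / 1 = 1.37 mA.

I_D = 1.37 mA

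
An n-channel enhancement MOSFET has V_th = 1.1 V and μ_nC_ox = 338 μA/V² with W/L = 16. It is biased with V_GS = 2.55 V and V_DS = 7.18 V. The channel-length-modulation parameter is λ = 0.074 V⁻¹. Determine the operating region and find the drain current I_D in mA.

Saturation; I_D = 8.71 mA

k_n = μ_nC_ox · (W/L) = 5.408 mA/V².
V_ov = V_GS − V_th = 2.55 − 1.1 = 1.45 V.
Since V_DS = 7.18 V ≥ V_ov = 1.45 V, the device is in saturation.
I_D = ½ k_n V_ov² (1 + λ V_DS) = 0.5 × 5.408 × 1.45² × (1 + 0.074 × 7.18) = 8.71 mA.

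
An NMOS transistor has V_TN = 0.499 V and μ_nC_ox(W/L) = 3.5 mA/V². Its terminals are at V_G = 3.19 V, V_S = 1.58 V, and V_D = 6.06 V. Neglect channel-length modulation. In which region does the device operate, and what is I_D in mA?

V_GS = V_G − V_S = 3.19 − 1.58 = 1.61 V; V_DS = V_D − V_S = 6.06 − 1.58 = 4.48 V.
V_ov = V_GS − V_TN = 1.61 − 0.499 = 1.11 V.
Since V_DS = 4.48 V ≥ V_ov = 1.11 V, the device is in saturation.
I_D = ½ k_n V_ov² = 0.5 × 3.5 × 1.11² = 2.16 mA.

Saturation; I_D = 2.16 mA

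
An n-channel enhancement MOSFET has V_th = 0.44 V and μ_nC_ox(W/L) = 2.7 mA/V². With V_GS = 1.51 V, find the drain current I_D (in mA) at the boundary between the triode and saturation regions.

I_D = 1.55 mA

At the boundary V_DS = V_ov = V_GS − V_th = 1.51 − 0.44 = 1.07 V.
I_D = ½ k_n V_ov² = 0.5 × 2.7 × 1.07² = 1.55 mA.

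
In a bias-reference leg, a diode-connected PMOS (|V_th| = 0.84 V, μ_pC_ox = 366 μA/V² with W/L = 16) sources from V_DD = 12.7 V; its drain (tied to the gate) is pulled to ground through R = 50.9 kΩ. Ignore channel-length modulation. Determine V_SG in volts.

V_SG = 1.12 V

With gate tied to drain, V_SG = V_SD ≥ V_SG − |V_th|, so the device is in saturation.
k_p = μ_pC_ox · (W/L) = 5.856 mA/V².
KCL at the drain: ½ k_p (V_SG − |V_th|)² = (V_DD − V_SG)/R.
Let x = V_SG − 0.84. Then 149 x² + x − 11.86 = 0, giving x = 0.279 V (positive root), so V_SG = 1.12 V.
I_D = (V_DD − V_SG)/R = (12.7 − 1.12) / 50.9 = 0.228 mA.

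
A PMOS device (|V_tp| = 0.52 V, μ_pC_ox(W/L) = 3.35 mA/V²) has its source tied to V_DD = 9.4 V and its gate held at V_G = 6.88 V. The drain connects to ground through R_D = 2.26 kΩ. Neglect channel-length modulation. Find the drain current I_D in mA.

V_SG = V_DD − V_G = 9.4 − 6.88 = 2.52 V, so V_ov = 2.52 − 0.52 = 2 V.
Assume saturation: I_D = ½ k_p V_ov² = 0.5 × 3.35 × 2² = 6.7 mA, giving V_SD = V_DD − I_D R_D = 9.4 − 6.7 × 2.26 = -5.74 V.
But -5.74 V < V_ov = 2 V, so the device is actually in triode.
In triode I_D = k_p[V_ov V_SD − ½ V_SD²] and I_D = (V_DD − V_SD)/R_D. Equating: 3.79 V_SD² − 16.14 V_SD + 9.4 = 0, giving V_SD = 0.696 V (the root below V_ov).
I_D = (9.4 − 0.696) / 2.26 = 3.85 mA.

I_D = 3.85 mA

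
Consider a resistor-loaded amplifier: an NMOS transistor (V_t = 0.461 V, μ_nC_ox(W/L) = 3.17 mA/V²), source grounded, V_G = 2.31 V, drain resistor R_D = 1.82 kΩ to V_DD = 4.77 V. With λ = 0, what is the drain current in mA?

V_GS = V_G = 2.31 V, so V_ov = 2.31 − 0.461 = 1.85 V.
Assume saturation: I_D = ½ k_n V_ov² = 0.5 × 3.17 × 1.85² = 5.42 mA, giving V_DS = V_DD − I_D R_D = 4.77 − 5.42 × 1.82 = -5.09 V.
But -5.09 V < V_ov = 1.85 V, so the device is actually in triode.
In triode I_D = k_n[V_ov V_DS − ½ V_DS²] and I_D = (V_DD − V_DS)/R_D. Equating: 2.88 V_DS² − 11.67 V_DS + 4.77 = 0, giving V_DS = 0.461 V (the root below V_ov).
I_D = (4.77 − 0.461) / 1.82 = 2.37 mA.

I_D = 2.37 mA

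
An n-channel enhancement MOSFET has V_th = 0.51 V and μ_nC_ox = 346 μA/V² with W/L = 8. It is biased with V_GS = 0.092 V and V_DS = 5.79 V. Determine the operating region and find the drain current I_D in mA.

V_GS = 0.092 V < V_th = 0.51 V, so the transistor is in cutoff.

Cutoff; I_D = 0 mA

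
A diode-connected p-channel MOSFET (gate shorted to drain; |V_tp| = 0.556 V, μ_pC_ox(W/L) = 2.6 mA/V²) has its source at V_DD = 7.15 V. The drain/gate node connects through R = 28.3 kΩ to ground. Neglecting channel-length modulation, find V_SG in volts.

With gate tied to drain, V_SG = V_SD ≥ V_SG − |V_tp|, so the device is in saturation.
KCL at the drain: ½ k_p (V_SG − |V_tp|)² = (V_DD − V_SG)/R.
Let x = V_SG − 0.556. Then 36.8 x² + x − 6.594 = 0, giving x = 0.41 V (positive root), so V_SG = 0.966 V.
I_D = (V_DD − V_SG)/R = (7.15 − 0.966) / 28.3 = 0.219 mA.

V_SG = 0.966 V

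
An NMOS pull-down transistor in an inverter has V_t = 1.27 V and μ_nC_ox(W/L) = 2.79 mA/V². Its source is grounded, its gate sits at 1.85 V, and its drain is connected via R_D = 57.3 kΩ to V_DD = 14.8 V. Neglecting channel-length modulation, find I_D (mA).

V_GS = V_G = 1.85 V, so V_ov = 1.85 − 1.27 = 0.58 V.
Assume saturation: I_D = ½ k_n V_ov² = 0.5 × 2.79 × 0.58² = 0.469 mA, giving V_DS = V_DD − I_D R_D = 14.8 − 0.469 × 57.3 = -12.1 V.
But -12.1 V < V_ov = 0.58 V, so the device is actually in triode.
In triode I_D = k_n[V_ov V_DS − ½ V_DS²] and I_D = (V_DD − V_DS)/R_D. Equating: 79.9 V_DS² − 93.72 V_DS + 14.8 = 0, giving V_DS = 0.188 V (the root below V_ov).
I_D = (14.8 − 0.188) / 57.3 = 0.255 mA.

I_D = 0.255 mA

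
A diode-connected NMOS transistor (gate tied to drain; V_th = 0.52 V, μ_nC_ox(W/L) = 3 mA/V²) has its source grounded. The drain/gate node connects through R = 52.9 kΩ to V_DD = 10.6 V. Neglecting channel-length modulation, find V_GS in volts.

With gate tied to drain, V_GS = V_DS ≥ V_GS − V_th, so the device is in saturation.
KCL at the drain: ½ k_n (V_GS − V_th)² = (V_DD − V_GS)/R.
Let x = V_GS − 0.52. Then 79.3 x² + x − 10.08 = 0, giving x = 0.35 V (positive root), so V_GS = 0.87 V.
I_D = (V_DD − V_GS)/R = (10.6 − 0.87) / 52.9 = 0.184 mA.

V_GS = 0.870 V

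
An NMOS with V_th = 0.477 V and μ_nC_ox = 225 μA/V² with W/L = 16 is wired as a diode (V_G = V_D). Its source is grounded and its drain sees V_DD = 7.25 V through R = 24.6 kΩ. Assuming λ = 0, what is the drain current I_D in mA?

With gate tied to drain, V_GS = V_DS ≥ V_GS − V_th, so the device is in saturation.
k_n = μ_nC_ox · (W/L) = 3.6 mA/V².
KCL at the drain: ½ k_n (V_GS − V_th)² = (V_DD − V_GS)/R.
Let x = V_GS − 0.477. Then 44.3 x² + x − 6.773 = 0, giving x = 0.38 V (positive root), so V_GS = 0.857 V.
I_D = (V_DD − V_GS)/R = (7.25 − 0.857) / 24.6 = 0.26 mA.

I_D = 0.260 mA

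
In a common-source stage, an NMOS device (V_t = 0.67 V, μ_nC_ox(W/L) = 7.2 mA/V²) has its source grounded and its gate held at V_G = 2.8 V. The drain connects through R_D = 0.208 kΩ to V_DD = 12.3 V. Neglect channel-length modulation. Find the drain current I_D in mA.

I_D = 16.3 mA

V_GS = V_G = 2.8 V, so V_ov = 2.8 − 0.67 = 2.13 V.
Assume saturation: I_D = ½ k_n V_ov² = 0.5 × 7.2 × 2.13² = 16.3 mA, giving V_DS = V_DD − I_D R_D = 12.3 − 16.3 × 0.208 = 8.9 V.
V_DS = 8.9 V ≥ V_ov = 2.13 V, confirming saturation.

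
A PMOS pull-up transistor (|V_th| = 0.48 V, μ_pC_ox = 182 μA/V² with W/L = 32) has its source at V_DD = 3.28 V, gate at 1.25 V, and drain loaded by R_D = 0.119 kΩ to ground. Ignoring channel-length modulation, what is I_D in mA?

V_SG = V_DD − V_G = 3.28 − 1.25 = 2.03 V, so V_ov = 2.03 − 0.48 = 1.55 V.
k_p = μ_pC_ox · (W/L) = 5.824 mA/V².
Assume saturation: I_D = ½ k_p V_ov² = 0.5 × 5.824 × 1.55² = 7 mA, giving V_SD = V_DD − I_D R_D = 3.28 − 7 × 0.119 = 2.45 V.
V_SD = 2.45 V ≥ V_ov = 1.55 V, confirming saturation.

I_D = 7.00 mA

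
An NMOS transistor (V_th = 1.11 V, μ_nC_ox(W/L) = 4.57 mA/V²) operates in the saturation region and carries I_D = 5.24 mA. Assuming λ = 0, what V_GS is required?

V_GS = 2.62 V

In saturation I_D = ½ k_n (V_GS − V_th)², so V_GS − V_th = √(2 I_D / k_n) = √(2 × 5.24 / 4.57) = 1.51 V.
V_GS = 1.11 + 1.51 = 2.62 V.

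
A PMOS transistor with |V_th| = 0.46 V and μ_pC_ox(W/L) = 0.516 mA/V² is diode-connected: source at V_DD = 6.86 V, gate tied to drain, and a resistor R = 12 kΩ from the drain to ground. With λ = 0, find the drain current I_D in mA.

I_D = 0.426 mA

With gate tied to drain, V_SG = V_SD ≥ V_SG − |V_th|, so the device is in saturation.
KCL at the drain: ½ k_p (V_SG − |V_th|)² = (V_DD − V_SG)/R.
Let x = V_SG − 0.46. Then 3.1 x² + x − 6.4 = 0, giving x = 1.29 V (positive root), so V_SG = 1.75 V.
I_D = (V_DD − V_SG)/R = (6.86 − 1.75) / 12 = 0.426 mA.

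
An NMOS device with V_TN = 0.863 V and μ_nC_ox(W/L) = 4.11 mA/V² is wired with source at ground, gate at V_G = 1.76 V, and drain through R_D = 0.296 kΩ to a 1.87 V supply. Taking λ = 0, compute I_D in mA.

I_D = 1.65 mA

V_GS = V_G = 1.76 V, so V_ov = 1.76 − 0.863 = 0.897 V.
Assume saturation: I_D = ½ k_n V_ov² = 0.5 × 4.11 × 0.897² = 1.65 mA, giving V_DS = V_DD − I_D R_D = 1.87 − 1.65 × 0.296 = 1.38 V.
V_DS = 1.38 V ≥ V_ov = 0.897 V, confirming saturation.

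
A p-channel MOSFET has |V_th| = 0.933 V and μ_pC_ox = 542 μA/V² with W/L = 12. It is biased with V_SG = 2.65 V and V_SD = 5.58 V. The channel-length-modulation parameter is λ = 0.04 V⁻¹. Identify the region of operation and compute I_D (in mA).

Saturation; I_D = 11.7 mA

k_p = μ_pC_ox · (W/L) = 6.504 mA/V².
V_ov = V_SG − |V_th| = 2.65 − 0.933 = 1.72 V.
Since V_SD = 5.58 V ≥ V_ov = 1.72 V, the device is in saturation.
I_D = ½ k_p V_ov² (1 + λ V_SD) = 0.5 × 6.504 × 1.72² × (1 + 0.04 × 5.58) = 11.7 mA.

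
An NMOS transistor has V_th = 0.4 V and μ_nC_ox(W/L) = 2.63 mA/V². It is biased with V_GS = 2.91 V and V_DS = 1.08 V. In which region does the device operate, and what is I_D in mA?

V_ov = V_GS − V_th = 2.91 − 0.4 = 2.51 V.
Since V_DS = 1.08 V < V_ov = 2.51 V, the device is in the triode region.
I_D = k_n [V_ov · V_DS − ½ V_DS²] = 2.63 × [2.51 × 1.08 − 0.5 × 1.08²] = 5.6 mA.

Triode; I_D = 5.60 mA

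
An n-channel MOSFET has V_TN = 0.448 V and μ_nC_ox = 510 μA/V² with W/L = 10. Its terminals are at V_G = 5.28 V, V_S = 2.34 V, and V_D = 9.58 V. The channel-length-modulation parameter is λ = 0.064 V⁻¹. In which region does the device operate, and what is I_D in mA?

Saturation; I_D = 23.2 mA

V_GS = V_G − V_S = 5.28 − 2.34 = 2.94 V; V_DS = V_D − V_S = 9.58 − 2.34 = 7.24 V.
k_n = μ_nC_ox · (W/L) = 5.1 mA/V².
V_ov = V_GS − V_TN = 2.94 − 0.448 = 2.49 V.
Since V_DS = 7.24 V ≥ V_ov = 2.49 V, the device is in saturation.
I_D = ½ k_n V_ov² (1 + λ V_DS) = 0.5 × 5.1 × 2.49² × (1 + 0.064 × 7.24) = 23.2 mA.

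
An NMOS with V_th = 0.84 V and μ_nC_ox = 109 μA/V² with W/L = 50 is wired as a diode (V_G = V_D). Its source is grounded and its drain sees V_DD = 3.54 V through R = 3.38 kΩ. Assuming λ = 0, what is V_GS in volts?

V_GS = 1.33 V

With gate tied to drain, V_GS = V_DS ≥ V_GS − V_th, so the device is in saturation.
k_n = μ_nC_ox · (W/L) = 5.45 mA/V².
KCL at the drain: ½ k_n (V_GS − V_th)² = (V_DD − V_GS)/R.
Let x = V_GS − 0.84. Then 9.21 x² + x − 2.7 = 0, giving x = 0.49 V (positive root), so V_GS = 1.33 V.
I_D = (V_DD − V_GS)/R = (3.54 − 1.33) / 3.38 = 0.654 mA.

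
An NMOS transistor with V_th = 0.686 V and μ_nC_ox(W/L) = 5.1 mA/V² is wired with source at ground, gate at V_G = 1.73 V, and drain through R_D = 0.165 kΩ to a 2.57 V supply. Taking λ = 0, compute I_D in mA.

V_GS = V_G = 1.73 V, so V_ov = 1.73 − 0.686 = 1.04 V.
Assume saturation: I_D = ½ k_n V_ov² = 0.5 × 5.1 × 1.04² = 2.78 mA, giving V_DS = V_DD − I_D R_D = 2.57 − 2.78 × 0.165 = 2.11 V.
V_DS = 2.11 V ≥ V_ov = 1.04 V, confirming saturation.

I_D = 2.78 mA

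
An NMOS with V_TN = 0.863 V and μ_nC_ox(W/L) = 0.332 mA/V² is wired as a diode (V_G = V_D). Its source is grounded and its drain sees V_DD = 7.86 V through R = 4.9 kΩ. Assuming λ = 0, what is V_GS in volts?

With gate tied to drain, V_GS = V_DS ≥ V_GS − V_TN, so the device is in saturation.
KCL at the drain: ½ k_n (V_GS − V_TN)² = (V_DD − V_GS)/R.
Let x = V_GS − 0.863. Then 0.813 x² + x − 6.997 = 0, giving x = 2.38 V (positive root), so V_GS = 3.24 V.
I_D = (V_DD − V_GS)/R = (7.86 − 3.24) / 4.9 = 0.942 mA.

V_GS = 3.24 V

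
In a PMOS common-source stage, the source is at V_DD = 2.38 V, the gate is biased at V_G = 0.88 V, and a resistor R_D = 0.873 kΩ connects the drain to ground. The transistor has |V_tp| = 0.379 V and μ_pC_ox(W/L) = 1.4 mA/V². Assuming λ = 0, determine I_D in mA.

V_SG = V_DD − V_G = 2.38 − 0.88 = 1.5 V, so V_ov = 1.5 − 0.379 = 1.12 V.
Assume saturation: I_D = ½ k_p V_ov² = 0.5 × 1.4 × 1.12² = 0.88 mA, giving V_SD = V_DD − I_D R_D = 2.38 − 0.88 × 0.873 = 1.61 V.
V_SD = 1.61 V ≥ V_ov = 1.12 V, confirming saturation.

I_D = 0.880 mA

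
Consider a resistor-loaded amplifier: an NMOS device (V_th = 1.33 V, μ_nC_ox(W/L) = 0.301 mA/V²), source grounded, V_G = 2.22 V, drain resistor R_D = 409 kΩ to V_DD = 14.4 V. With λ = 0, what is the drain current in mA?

V_GS = V_G = 2.22 V, so V_ov = 2.22 − 1.33 = 0.89 V.
Assume saturation: I_D = ½ k_n V_ov² = 0.5 × 0.301 × 0.89² = 0.119 mA, giving V_DS = V_DD − I_D R_D = 14.4 − 0.119 × 409 = -34.4 V.
But -34.4 V < V_ov = 0.89 V, so the device is actually in triode.
In triode I_D = k_n[V_ov V_DS − ½ V_DS²] and I_D = (V_DD − V_DS)/R_D. Equating: 61.6 V_DS² − 110.6 V_DS + 14.4 = 0, giving V_DS = 0.141 V (the root below V_ov).
I_D = (14.4 − 0.141) / 409 = 0.0349 mA.

I_D = 0.0349 mA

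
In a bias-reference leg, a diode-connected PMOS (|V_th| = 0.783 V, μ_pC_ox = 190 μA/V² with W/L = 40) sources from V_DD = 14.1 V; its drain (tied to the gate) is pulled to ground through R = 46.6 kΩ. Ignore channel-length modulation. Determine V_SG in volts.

V_SG = 1.05 V

With gate tied to drain, V_SG = V_SD ≥ V_SG − |V_th|, so the device is in saturation.
k_p = μ_pC_ox · (W/L) = 7.6 mA/V².
KCL at the drain: ½ k_p (V_SG − |V_th|)² = (V_DD − V_SG)/R.
Let x = V_SG − 0.783. Then 177 x² + x − 13.32 = 0, giving x = 0.271 V (positive root), so V_SG = 1.05 V.
I_D = (V_DD − V_SG)/R = (14.1 − 1.05) / 46.6 = 0.28 mA.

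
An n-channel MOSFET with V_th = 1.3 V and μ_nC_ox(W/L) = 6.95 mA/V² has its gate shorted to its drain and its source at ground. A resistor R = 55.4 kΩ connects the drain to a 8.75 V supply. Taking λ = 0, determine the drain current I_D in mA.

With gate tied to drain, V_GS = V_DS ≥ V_GS − V_th, so the device is in saturation.
KCL at the drain: ½ k_n (V_GS − V_th)² = (V_DD − V_GS)/R.
Let x = V_GS − 1.3. Then 193 x² + x − 7.45 = 0, giving x = 0.194 V (positive root), so V_GS = 1.49 V.
I_D = (V_DD − V_GS)/R = (8.75 − 1.49) / 55.4 = 0.131 mA.

I_D = 0.131 mA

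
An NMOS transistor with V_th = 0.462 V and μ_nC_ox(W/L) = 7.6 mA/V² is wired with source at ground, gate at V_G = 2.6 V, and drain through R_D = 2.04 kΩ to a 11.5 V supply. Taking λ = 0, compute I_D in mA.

V_GS = V_G = 2.6 V, so V_ov = 2.6 − 0.462 = 2.14 V.
Assume saturation: I_D = ½ k_n V_ov² = 0.5 × 7.6 × 2.14² = 17.4 mA, giving V_DS = V_DD − I_D R_D = 11.5 − 17.4 × 2.04 = -23.9 V.
But -23.9 V < V_ov = 2.14 V, so the device is actually in triode.
In triode I_D = k_n[V_ov V_DS − ½ V_DS²] and I_D = (V_DD − V_DS)/R_D. Equating: 7.75 V_DS² − 34.15 V_DS + 11.5 = 0, giving V_DS = 0.367 V (the root below V_ov).
I_D = (11.5 − 0.367) / 2.04 = 5.46 mA.

I_D = 5.46 mA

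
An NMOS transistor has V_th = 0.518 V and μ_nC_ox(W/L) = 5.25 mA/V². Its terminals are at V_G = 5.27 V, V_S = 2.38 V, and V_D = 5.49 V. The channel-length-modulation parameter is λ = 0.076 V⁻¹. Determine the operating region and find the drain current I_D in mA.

Saturation; I_D = 18.3 mA

V_GS = V_G − V_S = 5.27 − 2.38 = 2.89 V; V_DS = V_D − V_S = 5.49 − 2.38 = 3.11 V.
V_ov = V_GS − V_th = 2.89 − 0.518 = 2.37 V.
Since V_DS = 3.11 V ≥ V_ov = 2.37 V, the device is in saturation.
I_D = ½ k_n V_ov² (1 + λ V_DS) = 0.5 × 5.25 × 2.37² × (1 + 0.076 × 3.11) = 18.3 mA.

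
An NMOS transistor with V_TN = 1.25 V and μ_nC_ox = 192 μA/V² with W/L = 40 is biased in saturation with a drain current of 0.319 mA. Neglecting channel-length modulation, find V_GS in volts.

V_GS = 1.54 V

k_n = μ_nC_ox · (W/L) = 7.68 mA/V².
In saturation I_D = ½ k_n (V_GS − V_TN)², so V_GS − V_TN = √(2 I_D / k_n) = √(2 × 0.319 / 7.68) = 0.288 V.
V_GS = 1.25 + 0.288 = 1.54 V.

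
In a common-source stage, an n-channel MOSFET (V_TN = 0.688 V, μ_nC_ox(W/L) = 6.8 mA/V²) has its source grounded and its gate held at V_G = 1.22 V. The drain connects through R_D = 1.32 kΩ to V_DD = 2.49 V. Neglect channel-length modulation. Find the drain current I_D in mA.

V_GS = V_G = 1.22 V, so V_ov = 1.22 − 0.688 = 0.532 V.
Assume saturation: I_D = ½ k_n V_ov² = 0.5 × 6.8 × 0.532² = 0.962 mA, giving V_DS = V_DD − I_D R_D = 2.49 − 0.962 × 1.32 = 1.22 V.
V_DS = 1.22 V ≥ V_ov = 0.532 V, confirming saturation.

I_D = 0.962 mA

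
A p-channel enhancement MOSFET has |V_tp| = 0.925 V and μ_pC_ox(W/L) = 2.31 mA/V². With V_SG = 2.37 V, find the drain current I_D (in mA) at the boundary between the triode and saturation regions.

I_D = 2.41 mA

At the boundary V_SD = V_ov = V_SG − |V_tp| = 2.37 − 0.925 = 1.45 V.
I_D = ½ k_p V_ov² = 0.5 × 2.31 × 1.45² = 2.41 mA.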